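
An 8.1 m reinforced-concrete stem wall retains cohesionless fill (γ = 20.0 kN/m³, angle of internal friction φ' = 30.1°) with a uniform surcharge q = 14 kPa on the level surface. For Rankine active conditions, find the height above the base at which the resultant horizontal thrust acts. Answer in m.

K_a = 0.3320.
Triangular part P₁ = ½K_aγH² = 217.8 at H/3 = 2.700 m; rectangular part P₂ = K_a q H = 37.65 at H/2 = 4.050 m.
ȳ = (P₁·2.700 + P₂·4.050)/(P₁+P₂) = 2.899 m.

2.90 m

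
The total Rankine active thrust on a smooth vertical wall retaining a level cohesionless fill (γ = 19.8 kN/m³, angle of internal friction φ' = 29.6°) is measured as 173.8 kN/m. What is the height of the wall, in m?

7.20 m

K_a = 0.3387. P_a = ½ K_a γ H² ⇒ H = √(2P_a/(K_a γ)).
H = √(2×173.8/(0.3387×19.8)) = 7.199 m.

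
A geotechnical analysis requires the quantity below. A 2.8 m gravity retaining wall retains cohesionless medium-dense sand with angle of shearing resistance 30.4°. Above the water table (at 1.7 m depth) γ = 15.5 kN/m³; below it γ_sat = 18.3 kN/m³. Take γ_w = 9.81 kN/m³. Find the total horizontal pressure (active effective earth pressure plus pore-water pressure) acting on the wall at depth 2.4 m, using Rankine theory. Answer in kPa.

K_a = (1 − sin φ)/(1 + sin φ) = 0.3280.
γ' = 18.3 − 9.81 = 8.490 kN/m³.
Effective vertical stress at 2.4 m: σ'_v = 15.5×1.7 + 8.490×0.700 = 32.29 kPa.
σ'_h = K_a σ'_v = 0.3280 × 32.29 = 10.59 kPa; u = γ_w × 0.700 = 6.867 kPa.
Total σ_h = 10.59 + 6.867 = 17.46 kPa.

17.5 kPa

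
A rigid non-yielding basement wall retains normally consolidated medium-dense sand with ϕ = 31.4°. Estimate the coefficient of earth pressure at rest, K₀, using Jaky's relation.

0.479

K₀ = 1 − sin φ' = 1 − sin 31.4° = 0.4790.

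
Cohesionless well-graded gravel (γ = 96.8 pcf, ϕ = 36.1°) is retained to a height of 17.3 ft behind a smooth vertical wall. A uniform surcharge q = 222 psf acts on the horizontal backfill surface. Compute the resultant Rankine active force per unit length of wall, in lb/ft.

K_a = tan²(45° − φ/2) = 0.2585.
Soil triangle: ½ K_a γ H² = 0.5×0.2585×96.8×17.3² = 3745 lb/ft.
Surcharge rectangle: K_a q H = 0.2585×222×17.3 = 992.8 lb/ft.
Total = 3745 + 992.8 = 4737 lb/ft.

4740 lb/ft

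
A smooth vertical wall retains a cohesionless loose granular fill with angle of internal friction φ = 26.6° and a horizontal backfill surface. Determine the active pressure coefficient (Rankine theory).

0.381

K_a = (1 − sin φ)/(1 + sin φ) = (1 − sin 26.6°)/(1 + sin 26.6°) = 0.3814.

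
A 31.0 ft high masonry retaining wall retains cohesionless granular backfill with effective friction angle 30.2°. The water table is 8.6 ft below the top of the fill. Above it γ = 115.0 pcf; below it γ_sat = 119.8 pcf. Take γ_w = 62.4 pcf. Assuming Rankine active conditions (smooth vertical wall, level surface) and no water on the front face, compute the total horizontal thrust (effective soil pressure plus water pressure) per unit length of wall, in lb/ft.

K_a = tan²(45° − φ/2) = 0.3307.
γ' = 119.8 − 62.4 = 57.40 pcf. Depth below WT = 22.4 ft.
σ'_h at WT = K_a γ d_w = 327.0 psf; at base = 327.0 + K_a γ' × 22.4 = 752.2 psf.
P₁ (0–8.6 ft) = ½×327.0×8.6 = 1406. P₂ (8.6–31.0 ft) = ½(327.0+752.2)×22.4 = 12090.
P_w = ½ γ_w h₂² = 0.5×62.4×22.4² = 15650. Total = 1406+12090+15650 = 29150 lb/ft.

29100 lb/ft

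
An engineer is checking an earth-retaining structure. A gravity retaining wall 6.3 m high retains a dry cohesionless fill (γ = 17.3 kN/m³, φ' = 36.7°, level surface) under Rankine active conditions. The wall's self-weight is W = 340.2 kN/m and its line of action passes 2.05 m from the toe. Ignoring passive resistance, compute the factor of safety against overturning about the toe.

3.84

K_a = tan²(45° − 36.7°/2) = 0.2519.
P_a = ½K_aγH² = 0.5×0.2519×17.3×6.3² = 86.47 kN/m, acting at H/3 = 2.100 m above the base.
Overturning moment M_o = P_a × H/3 = 86.47 × 2.100 = 181.6.
Resisting moment M_r = W × 2.05 = 340.2 × 2.05 = 697.4.
FS_overturning = M_r/M_o = 697.4/181.6 = 3.841.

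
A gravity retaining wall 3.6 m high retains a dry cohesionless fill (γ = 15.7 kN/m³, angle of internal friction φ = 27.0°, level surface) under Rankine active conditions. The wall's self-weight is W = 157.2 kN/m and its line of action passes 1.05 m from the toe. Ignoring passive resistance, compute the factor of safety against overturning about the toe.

3.60

K_a = tan²(45° − 27.0°/2) = 0.3755.
P_a = ½K_aγH² = 0.5×0.3755×15.7×3.6² = 38.20 kN/m, acting at H/3 = 1.200 m above the base.
Overturning moment M_o = P_a × H/3 = 38.20 × 1.200 = 45.85.
Resisting moment M_r = W × 1.05 = 157.2 × 1.05 = 165.1.
FS_overturning = M_r/M_o = 165.1/45.85 = 3.600.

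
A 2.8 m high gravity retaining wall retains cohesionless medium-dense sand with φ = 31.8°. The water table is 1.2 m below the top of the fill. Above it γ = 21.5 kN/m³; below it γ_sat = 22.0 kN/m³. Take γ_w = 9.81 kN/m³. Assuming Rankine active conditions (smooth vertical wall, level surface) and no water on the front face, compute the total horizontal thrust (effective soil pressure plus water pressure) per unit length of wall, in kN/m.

K_a = tan²(45° − φ/2) = 0.3098.
γ' = 22.0 − 9.81 = 12.19 kN/m³. Depth below WT = 1.6 m.
σ'_h at WT = K_a γ d_w = 7.993 kPa; at base = 7.993 + K_a γ' × 1.6 = 14.03 kPa.
P₁ (0–1.2 m) = ½×7.993×1.2 = 4.796. P₂ (1.2–2.8 m) = ½(7.993+14.03)×1.6 = 17.62.
P_w = ½ γ_w h₂² = 0.5×9.81×1.6² = 12.56. Total = 4.796+17.62+12.56 = 34.97 kN/m.

35.0 kN/m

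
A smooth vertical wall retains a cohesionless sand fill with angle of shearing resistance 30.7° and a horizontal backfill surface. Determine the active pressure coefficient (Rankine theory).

0.324

K_a = tan²(45° − φ/2) = tan²(29.65°) = 0.3240.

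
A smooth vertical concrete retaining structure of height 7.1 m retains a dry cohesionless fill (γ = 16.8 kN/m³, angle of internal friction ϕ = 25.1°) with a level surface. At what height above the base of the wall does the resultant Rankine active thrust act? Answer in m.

2.37 m

K_a = 0.4043.
The pressure distribution is triangular, so the resultant acts at H/3 above the base = 7.1/3 = 2.367 m.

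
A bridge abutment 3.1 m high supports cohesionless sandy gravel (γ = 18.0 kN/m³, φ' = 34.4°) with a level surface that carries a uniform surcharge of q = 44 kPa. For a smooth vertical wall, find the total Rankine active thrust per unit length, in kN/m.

62.0 kN/m

K_a = tan²(45° − φ/2) = 0.2780.
Soil triangle: ½ K_a γ H² = 0.5×0.2780×18.0×3.1² = 24.04 kN/m.
Surcharge rectangle: K_a q H = 0.2780×44×3.1 = 37.92 kN/m.
Total = 24.04 + 37.92 = 61.96 kN/m.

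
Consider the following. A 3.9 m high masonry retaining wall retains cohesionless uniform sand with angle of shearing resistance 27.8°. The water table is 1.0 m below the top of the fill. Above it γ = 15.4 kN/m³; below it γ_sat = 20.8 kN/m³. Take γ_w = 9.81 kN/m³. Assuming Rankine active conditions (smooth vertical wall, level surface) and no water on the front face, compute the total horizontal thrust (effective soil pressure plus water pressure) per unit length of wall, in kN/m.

K_a = tan²(45° − φ/2) = 0.3639.
γ' = 20.8 − 9.81 = 10.99 kN/m³. Depth below WT = 2.9 m.
σ'_h at WT = K_a γ d_w = 5.604 kPa; at base = 5.604 + K_a γ' × 2.9 = 17.20 kPa.
P₁ (0–1.0 m) = ½×5.604×1.0 = 2.802. P₂ (1.0–3.9 m) = ½(5.604+17.20)×2.9 = 33.07.
P_w = ½ γ_w h₂² = 0.5×9.81×2.9² = 41.25. Total = 2.802+33.07+41.25 = 77.12 kN/m.

77.1 kN/m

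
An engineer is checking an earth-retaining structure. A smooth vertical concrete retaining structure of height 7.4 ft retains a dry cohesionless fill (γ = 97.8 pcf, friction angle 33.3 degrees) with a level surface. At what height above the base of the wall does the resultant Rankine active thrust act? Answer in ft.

2.47 ft

K_a = 0.2911.
The pressure distribution is triangular, so the resultant acts at H/3 above the base = 7.4/3 = 2.467 ft.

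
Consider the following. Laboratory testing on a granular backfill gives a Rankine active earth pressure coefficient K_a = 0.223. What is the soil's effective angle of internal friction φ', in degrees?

39.4°

K_a = tan²(45° − φ/2) ⇒ 45° − φ/2 = arctan(√0.223) = 25.28°.
φ = 2(45° − 25.28°) = 39.44°.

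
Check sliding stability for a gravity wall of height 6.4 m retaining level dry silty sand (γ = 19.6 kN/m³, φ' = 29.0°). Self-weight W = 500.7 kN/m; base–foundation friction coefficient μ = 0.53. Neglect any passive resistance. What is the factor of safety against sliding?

K_a = tan²(45° − 29.0°/2) = 0.3470.
P_a = ½K_aγH² = 0.5×0.3470×19.6×6.4² = 139.3 kN/m, acting at H/3 = 2.133 m above the base.
FS_sliding = μW / P_a = 0.53×500.7 / 139.3 = 1.905.

1.91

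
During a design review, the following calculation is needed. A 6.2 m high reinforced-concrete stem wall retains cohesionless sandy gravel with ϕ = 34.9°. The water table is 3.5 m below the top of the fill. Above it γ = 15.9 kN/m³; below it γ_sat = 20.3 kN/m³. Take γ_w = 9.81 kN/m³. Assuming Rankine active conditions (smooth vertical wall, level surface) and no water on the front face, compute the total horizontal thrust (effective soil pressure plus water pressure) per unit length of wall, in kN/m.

K_a = tan²(45° − φ/2) = 0.2721.
γ' = 20.3 − 9.81 = 10.49 kN/m³. Depth below WT = 2.7 m.
σ'_h at WT = K_a γ d_w = 15.14 kPa; at base = 15.14 + K_a γ' × 2.7 = 22.85 kPa.
P₁ (0–3.5 m) = ½×15.14×3.5 = 26.50. P₂ (3.5–6.2 m) = ½(15.14+22.85)×2.7 = 51.30.
P_w = ½ γ_w h₂² = 0.5×9.81×2.7² = 35.76. Total = 26.50+51.30+35.76 = 113.6 kN/m.

114 kN/m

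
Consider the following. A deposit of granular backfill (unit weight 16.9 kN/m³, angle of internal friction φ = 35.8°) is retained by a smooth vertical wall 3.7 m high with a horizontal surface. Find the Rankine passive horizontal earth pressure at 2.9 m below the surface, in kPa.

187 kPa

K_p = (1 + sin φ)/(1 − sin φ) = 3.819.
σ_h = K_p γ z = 3.819 × 16.9 × 2.9 = 187.2 kPa.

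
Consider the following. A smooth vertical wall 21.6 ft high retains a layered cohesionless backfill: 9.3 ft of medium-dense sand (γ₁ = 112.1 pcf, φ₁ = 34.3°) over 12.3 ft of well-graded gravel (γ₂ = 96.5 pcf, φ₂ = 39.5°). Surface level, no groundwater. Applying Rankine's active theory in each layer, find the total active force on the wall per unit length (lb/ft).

5830 lb/ft

K_a1 = tan²(45°−34.3°/2) = 0.2792; K_a2 = tan²(45°−39.5°/2) = 0.2224.
Layer 1: σ at base = K_a1 γ₁ h₁ = 291.0 psf; P₁ = ½×291.0×9.3 = 1353.
Layer 2: σ_v at top = γ₁h₁ = 1043; σ_h top = K_a2×1043 = 231.9; σ_h base = K_a2×(1043+96.5×12.3) = 495.9.
P₂ = ½(231.9+495.9)×12.3 = 4476. Total P_a = 1353+4476 = 5829 lb/ft.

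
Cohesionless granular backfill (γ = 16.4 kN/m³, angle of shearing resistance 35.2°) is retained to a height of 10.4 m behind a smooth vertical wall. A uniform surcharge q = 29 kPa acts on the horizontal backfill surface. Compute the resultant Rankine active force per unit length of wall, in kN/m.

K_a = tan²(45° − φ/2) = 0.2687.
Soil triangle: ½ K_a γ H² = 0.5×0.2687×16.4×10.4² = 238.3 kN/m.
Surcharge rectangle: K_a q H = 0.2687×29×10.4 = 81.04 kN/m.
Total = 238.3 + 81.04 = 319.3 kN/m.

319 kN/m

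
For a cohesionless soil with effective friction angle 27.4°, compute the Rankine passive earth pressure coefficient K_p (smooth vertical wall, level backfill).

K_p = (1 + sin φ)/(1 − sin φ) = tan²(45° + 27.4°/2) = 2.705.

2.71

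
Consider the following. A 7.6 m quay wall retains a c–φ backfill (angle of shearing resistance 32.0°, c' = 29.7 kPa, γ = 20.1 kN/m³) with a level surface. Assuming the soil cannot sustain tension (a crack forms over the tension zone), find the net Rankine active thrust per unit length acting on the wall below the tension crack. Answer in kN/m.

15.9 kN/m

K_a = 0.3073; √K_a = 0.5543.
Tension-crack depth z_c = 2c/(γ√K_a) = 2×29.7/(20.1×0.5543) = 5.331 m.
σ_a at base = K_a γ H − 2c√K_a = 0.3073×20.1×7.6 − 2×29.7×0.5543 = 14.01 kPa.
P_a = ½ × 14.01 × (H − z_c) = 0.5×14.01×2.269 = 15.89 kN/m.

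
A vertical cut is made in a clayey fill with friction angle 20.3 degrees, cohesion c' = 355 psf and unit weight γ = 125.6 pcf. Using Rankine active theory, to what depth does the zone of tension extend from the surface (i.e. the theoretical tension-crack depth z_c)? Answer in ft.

K_a = tan²(45° − 20.3°/2) = 0.4849; √K_a = 0.6963.
The active pressure is zero where K_a γ z = 2c√K_a, so z_c = 2c/(γ√K_a) = 2×355/(125.6×0.6963) = 8.118 ft.

8.12 ft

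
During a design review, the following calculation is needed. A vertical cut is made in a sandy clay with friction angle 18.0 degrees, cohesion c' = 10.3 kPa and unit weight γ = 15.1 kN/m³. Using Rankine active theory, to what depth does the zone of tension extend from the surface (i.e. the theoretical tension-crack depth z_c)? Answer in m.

1.88 m

K_a = tan²(45° − 18.0°/2) = 0.5279; √K_a = 0.7265.
The active pressure is zero where K_a γ z = 2c√K_a, so z_c = 2c/(γ√K_a) = 2×10.3/(15.1×0.7265) = 1.878 m.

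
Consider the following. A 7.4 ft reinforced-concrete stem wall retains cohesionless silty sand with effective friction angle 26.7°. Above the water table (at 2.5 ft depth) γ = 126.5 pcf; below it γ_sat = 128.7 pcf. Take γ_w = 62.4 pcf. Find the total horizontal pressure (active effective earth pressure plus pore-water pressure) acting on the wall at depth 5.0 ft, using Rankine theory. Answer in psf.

K_a = (1 − sin φ)/(1 + sin φ) = 0.3800.
γ' = 128.7 − 62.4 = 66.30 pcf.
Effective vertical stress at 5.0 ft: σ'_v = 126.5×2.5 + 66.30×2.50 = 482.0 psf.
σ'_h = K_a σ'_v = 0.3800 × 482.0 = 183.1 psf; u = γ_w × 2.50 = 156.0 psf.
Total σ_h = 183.1 + 156.0 = 339.1 psf.

339 psf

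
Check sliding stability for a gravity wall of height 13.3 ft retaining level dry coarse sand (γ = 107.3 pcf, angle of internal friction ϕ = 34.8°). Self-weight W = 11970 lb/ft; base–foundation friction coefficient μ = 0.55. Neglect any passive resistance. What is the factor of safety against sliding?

2.54

K_a = tan²(45° − 34.8°/2) = 0.2733.
P_a = ½K_aγH² = 0.5×0.2733×107.3×13.3² = 2594 lb/ft, acting at H/3 = 4.433 ft above the base.
FS_sliding = μW / P_a = 0.55×11970 / 2594 = 2.538.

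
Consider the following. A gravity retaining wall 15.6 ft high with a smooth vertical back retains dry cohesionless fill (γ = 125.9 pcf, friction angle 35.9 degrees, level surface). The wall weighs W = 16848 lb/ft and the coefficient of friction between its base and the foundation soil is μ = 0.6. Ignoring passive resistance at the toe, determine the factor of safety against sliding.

2.53

K_a = tan²(45° − 35.9°/2) = 0.2607.
P_a = ½K_aγH² = 0.5×0.2607×125.9×15.6² = 3994 lb/ft, acting at H/3 = 5.200 ft above the base.
FS_sliding = μW / P_a = 0.6×16848 / 3994 = 2.531.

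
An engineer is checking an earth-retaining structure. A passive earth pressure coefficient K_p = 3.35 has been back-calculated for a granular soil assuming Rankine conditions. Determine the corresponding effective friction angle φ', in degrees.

K_p = (1+sin φ)/(1−sin φ) ⇒ sin φ = (K_p − 1)/(K_p + 1) = 0.5402.
φ = arcsin(0.5402) = 32.70°.

32.7°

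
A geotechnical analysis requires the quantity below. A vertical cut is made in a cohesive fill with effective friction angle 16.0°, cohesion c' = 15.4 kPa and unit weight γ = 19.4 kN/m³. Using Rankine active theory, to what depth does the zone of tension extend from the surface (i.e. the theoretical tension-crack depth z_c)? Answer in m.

K_a = tan²(45° − 16.0°/2) = 0.5678; √K_a = 0.7536.
The active pressure is zero where K_a γ z = 2c√K_a, so z_c = 2c/(γ√K_a) = 2×15.4/(19.4×0.7536) = 2.107 m.

2.11 m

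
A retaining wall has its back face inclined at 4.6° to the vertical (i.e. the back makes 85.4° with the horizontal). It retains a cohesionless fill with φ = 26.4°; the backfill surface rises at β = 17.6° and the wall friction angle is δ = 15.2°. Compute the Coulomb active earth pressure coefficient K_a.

K_a = sin²(α+φ) / [sin²α · sin(α−δ) · (1 + √{sin(φ+δ)sin(φ−β) / (sin(α−δ)sin(α+β))})²].
With α = 85.4°, φ = 26.4°, δ = 15.2°, β = 17.6°: K_a = 0.5191.

0.519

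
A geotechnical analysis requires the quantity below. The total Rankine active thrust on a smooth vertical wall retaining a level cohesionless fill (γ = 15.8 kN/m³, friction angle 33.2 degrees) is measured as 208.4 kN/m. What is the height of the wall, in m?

K_a = 0.2924. P_a = ½ K_a γ H² ⇒ H = √(2P_a/(K_a γ)).
H = √(2×208.4/(0.2924×15.8)) = 9.499 m.

9.50 m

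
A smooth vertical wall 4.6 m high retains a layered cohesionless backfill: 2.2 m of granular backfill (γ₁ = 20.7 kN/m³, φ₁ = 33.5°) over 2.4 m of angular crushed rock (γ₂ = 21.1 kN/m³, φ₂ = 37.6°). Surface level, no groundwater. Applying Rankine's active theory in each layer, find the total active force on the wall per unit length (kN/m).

55.6 kN/m

K_a1 = tan²(45°−33.5°/2) = 0.2887; K_a2 = tan²(45°−37.6°/2) = 0.2421.
Layer 1: σ at base = K_a1 γ₁ h₁ = 13.15 kPa; P₁ = ½×13.15×2.2 = 14.46.
Layer 2: σ_v at top = γ₁h₁ = 45.54; σ_h top = K_a2×45.54 = 11.03; σ_h base = K_a2×(45.54+21.1×2.4) = 23.29.
P₂ = ½(11.03+23.29)×2.4 = 41.18. Total P_a = 14.46+41.18 = 55.64 kN/m.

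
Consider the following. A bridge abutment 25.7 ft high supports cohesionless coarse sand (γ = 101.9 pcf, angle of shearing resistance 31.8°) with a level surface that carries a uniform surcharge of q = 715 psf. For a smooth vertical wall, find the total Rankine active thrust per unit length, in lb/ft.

K_a = tan²(45° − φ/2) = 0.3098.
Soil triangle: ½ K_a γ H² = 0.5×0.3098×101.9×25.7² = 10430 lb/ft.
Surcharge rectangle: K_a q H = 0.3098×715×25.7 = 5693 lb/ft.
Total = 10430 + 5693 = 16120 lb/ft.

16100 lb/ft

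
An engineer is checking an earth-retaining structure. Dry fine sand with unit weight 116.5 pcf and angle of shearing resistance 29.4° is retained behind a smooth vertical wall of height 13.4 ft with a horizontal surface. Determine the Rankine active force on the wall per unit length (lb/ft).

3570 lb/ft

K_a = tan²(45° − φ/2) = 0.3415.
P_a = ½ K_a γ H² = 0.5 × 0.3415 × 116.5 × 13.4² = 3572 lb/ft.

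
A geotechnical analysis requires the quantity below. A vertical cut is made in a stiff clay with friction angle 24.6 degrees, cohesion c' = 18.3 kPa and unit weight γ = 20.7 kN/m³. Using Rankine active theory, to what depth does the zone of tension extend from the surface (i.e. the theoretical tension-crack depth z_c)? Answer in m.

K_a = tan²(45° − 24.6°/2) = 0.4121; √K_a = 0.6420.
The active pressure is zero where K_a γ z = 2c√K_a, so z_c = 2c/(γ√K_a) = 2×18.3/(20.7×0.6420) = 2.754 m.

2.75 m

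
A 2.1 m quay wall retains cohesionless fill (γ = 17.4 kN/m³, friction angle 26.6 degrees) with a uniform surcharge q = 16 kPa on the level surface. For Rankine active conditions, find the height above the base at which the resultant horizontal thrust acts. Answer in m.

0.863 m

K_a = 0.3814.
Triangular part P₁ = ½K_aγH² = 14.63 at H/3 = 0.7000 m; rectangular part P₂ = K_a q H = 12.82 at H/2 = 1.050 m.
ȳ = (P₁·0.7000 + P₂·1.050)/(P₁+P₂) = 0.8634 m.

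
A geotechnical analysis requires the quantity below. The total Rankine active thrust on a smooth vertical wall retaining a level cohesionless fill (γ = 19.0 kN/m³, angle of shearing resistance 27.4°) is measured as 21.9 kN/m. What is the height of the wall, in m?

2.50 m

K_a = 0.3697. P_a = ½ K_a γ H² ⇒ H = √(2P_a/(K_a γ)).
H = √(2×21.9/(0.3697×19.0)) = 2.497 m.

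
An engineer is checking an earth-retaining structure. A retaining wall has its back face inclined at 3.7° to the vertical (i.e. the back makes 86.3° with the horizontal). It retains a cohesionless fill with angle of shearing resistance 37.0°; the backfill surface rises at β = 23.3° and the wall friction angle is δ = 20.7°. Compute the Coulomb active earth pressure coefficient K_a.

0.350

K_a = sin²(α+φ) / [sin²α · sin(α−δ) · (1 + √{sin(φ+δ)sin(φ−β) / (sin(α−δ)sin(α+β))})²].
With α = 86.3°, φ = 37.0°, δ = 20.7°, β = 23.3°: K_a = 0.3502.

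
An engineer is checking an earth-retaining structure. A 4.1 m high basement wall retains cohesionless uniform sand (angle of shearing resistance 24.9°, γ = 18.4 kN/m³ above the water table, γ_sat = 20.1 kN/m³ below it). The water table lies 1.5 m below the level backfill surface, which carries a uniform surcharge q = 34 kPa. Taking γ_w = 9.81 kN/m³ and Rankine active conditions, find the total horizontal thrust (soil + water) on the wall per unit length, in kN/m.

142 kN/m

K_a = tan²(45° − φ/2) = 0.4074.
γ' = 20.1 − 9.81 = 10.29 kN/m³. h₂ = H − d_w = 2.6 m.
σ'_h: at surface K_a·q = 13.85; at WT K_a(q+γd_w) = 25.10; at base K_a(q+γd_w+γ'h₂) = 36.00 kPa.
P₁ = ½(13.85+25.10)×1.5 = 29.21; P₂ = ½(25.10+36.00)×2.6 = 79.42; P_w = ½γ_w h₂² = 33.16.
Total = 29.21+79.42+33.16 = 141.8 kN/m.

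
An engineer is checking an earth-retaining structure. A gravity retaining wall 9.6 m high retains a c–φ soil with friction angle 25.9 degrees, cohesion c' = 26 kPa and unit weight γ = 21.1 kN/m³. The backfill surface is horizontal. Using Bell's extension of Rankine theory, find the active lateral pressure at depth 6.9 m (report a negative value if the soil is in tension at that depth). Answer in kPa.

24.5 kPa

K_a = (1 − sin φ)/(1 + sin φ) = 0.3920.
σ_a = K_a γ z − 2c√K_a = 0.3920×21.1×6.9 − 2×26×0.6261 = 24.51 kPa.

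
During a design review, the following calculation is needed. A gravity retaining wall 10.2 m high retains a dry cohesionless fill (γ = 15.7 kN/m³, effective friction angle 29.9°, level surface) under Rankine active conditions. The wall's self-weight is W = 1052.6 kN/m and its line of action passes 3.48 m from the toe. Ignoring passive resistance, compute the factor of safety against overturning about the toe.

K_a = tan²(45° − 29.9°/2) = 0.3347.
P_a = ½K_aγH² = 0.5×0.3347×15.7×10.2² = 273.3 kN/m, acting at H/3 = 3.400 m above the base.
Overturning moment M_o = P_a × H/3 = 273.3 × 3.400 = 929.3.
Resisting moment M_r = W × 3.48 = 1052.6 × 3.48 = 3663.
FS_overturning = M_r/M_o = 3663/929.3 = 3.942.

3.94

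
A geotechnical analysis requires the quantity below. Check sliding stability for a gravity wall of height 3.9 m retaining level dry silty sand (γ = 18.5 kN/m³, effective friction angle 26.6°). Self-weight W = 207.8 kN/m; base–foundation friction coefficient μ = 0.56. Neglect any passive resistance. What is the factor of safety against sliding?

K_a = tan²(45° − 26.6°/2) = 0.3814.
P_a = ½K_aγH² = 0.5×0.3814×18.5×3.9² = 53.67 kN/m, acting at H/3 = 1.300 m above the base.
FS_sliding = μW / P_a = 0.56×207.8 / 53.67 = 2.168.

2.17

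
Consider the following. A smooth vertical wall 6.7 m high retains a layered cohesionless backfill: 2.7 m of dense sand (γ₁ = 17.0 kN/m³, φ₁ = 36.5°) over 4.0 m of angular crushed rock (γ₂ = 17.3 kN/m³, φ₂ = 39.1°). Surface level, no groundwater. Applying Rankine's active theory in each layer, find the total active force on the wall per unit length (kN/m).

88.7 kN/m

K_a1 = tan²(45°−36.5°/2) = 0.2541; K_a2 = tan²(45°−39.1°/2) = 0.2265.
Layer 1: σ at base = K_a1 γ₁ h₁ = 11.66 kPa; P₁ = ½×11.66×2.7 = 15.74.
Layer 2: σ_v at top = γ₁h₁ = 45.90; σ_h top = K_a2×45.90 = 10.40; σ_h base = K_a2×(45.90+17.3×4.0) = 26.07.
P₂ = ½(10.40+26.07)×4.0 = 72.93. Total P_a = 15.74+72.93 = 88.67 kN/m.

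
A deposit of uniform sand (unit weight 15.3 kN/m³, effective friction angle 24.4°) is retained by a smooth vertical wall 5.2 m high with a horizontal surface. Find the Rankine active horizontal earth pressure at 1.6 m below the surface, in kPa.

10.2 kPa

K_a = (1 − sin φ)/(1 + sin φ) = 0.4153.
σ_h = K_a γ z = 0.4153 × 15.3 × 1.6 = 10.17 kPa.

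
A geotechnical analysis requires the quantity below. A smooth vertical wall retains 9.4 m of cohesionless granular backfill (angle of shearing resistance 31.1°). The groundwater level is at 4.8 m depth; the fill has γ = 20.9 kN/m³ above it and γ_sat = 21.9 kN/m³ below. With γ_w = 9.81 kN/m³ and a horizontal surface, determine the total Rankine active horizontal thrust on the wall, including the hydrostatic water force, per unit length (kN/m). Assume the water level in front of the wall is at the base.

368 kN/m

K_a = tan²(45° − φ/2) = 0.3188.
γ' = 21.9 − 9.81 = 12.09 kN/m³. Depth below WT = 4.6 m.
σ'_h at WT = K_a γ d_w = 31.98 kPa; at base = 31.98 + K_a γ' × 4.6 = 49.71 kPa.
P₁ (0–4.8 m) = ½×31.98×4.8 = 76.76. P₂ (4.8–9.4 m) = ½(31.98+49.71)×4.6 = 187.9.
P_w = ½ γ_w h₂² = 0.5×9.81×4.6² = 103.8. Total = 76.76+187.9+103.8 = 368.4 kN/m.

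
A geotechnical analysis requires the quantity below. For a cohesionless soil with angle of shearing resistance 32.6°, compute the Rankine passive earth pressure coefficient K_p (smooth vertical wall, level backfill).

3.34

K_p = (1 + sin φ)/(1 − sin φ) = tan²(45° + 32.6°/2) = 3.336.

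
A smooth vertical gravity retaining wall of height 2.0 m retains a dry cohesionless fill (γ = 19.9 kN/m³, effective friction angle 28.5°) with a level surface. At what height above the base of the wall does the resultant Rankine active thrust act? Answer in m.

K_a = 0.3540.
The pressure distribution is triangular, so the resultant acts at H/3 above the base = 2.0/3 = 0.6667 m.

0.667 m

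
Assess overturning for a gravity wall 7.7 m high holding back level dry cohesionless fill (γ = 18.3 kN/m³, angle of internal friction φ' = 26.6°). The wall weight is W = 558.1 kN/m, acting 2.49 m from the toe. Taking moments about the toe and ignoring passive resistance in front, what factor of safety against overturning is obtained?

K_a = tan²(45° − 26.6°/2) = 0.3814.
P_a = ½K_aγH² = 0.5×0.3814×18.3×7.7² = 206.9 kN/m, acting at H/3 = 2.567 m above the base.
Overturning moment M_o = P_a × H/3 = 206.9 × 2.567 = 531.1.
Resisting moment M_r = W × 2.49 = 558.1 × 2.49 = 1390.
FS_overturning = M_r/M_o = 1390/531.1 = 2.616.

2.62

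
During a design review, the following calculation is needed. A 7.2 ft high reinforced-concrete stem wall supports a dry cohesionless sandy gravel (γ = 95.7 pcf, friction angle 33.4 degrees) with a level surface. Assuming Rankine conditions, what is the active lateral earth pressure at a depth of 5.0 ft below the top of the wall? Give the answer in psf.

139 psf

K_a = (1 − sin φ)/(1 + sin φ) = 0.2899.
σ_h = K_a γ z = 0.2899 × 95.7 × 5.0 = 138.7 psf.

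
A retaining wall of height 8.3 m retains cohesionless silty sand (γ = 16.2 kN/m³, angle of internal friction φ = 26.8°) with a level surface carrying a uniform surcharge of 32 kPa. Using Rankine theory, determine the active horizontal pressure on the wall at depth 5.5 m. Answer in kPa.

45.8 kPa

K_a = (1 − sin φ)/(1 + sin φ) = 0.3785.
σ_v = γz + q = 16.2 × 5.5 + 32 = 121.1 kPa.
σ_h = K_a σ_v = 0.3785 × 121.1 = 45.83 kPa.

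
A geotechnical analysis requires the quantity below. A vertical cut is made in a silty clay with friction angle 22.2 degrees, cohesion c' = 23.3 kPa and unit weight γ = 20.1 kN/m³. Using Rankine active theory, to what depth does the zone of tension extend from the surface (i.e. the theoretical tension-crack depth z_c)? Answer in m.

3.45 m

K_a = tan²(45° − 22.2°/2) = 0.4515; √K_a = 0.6720.
The active pressure is zero where K_a γ z = 2c√K_a, so z_c = 2c/(γ√K_a) = 2×23.3/(20.1×0.6720) = 3.450 m.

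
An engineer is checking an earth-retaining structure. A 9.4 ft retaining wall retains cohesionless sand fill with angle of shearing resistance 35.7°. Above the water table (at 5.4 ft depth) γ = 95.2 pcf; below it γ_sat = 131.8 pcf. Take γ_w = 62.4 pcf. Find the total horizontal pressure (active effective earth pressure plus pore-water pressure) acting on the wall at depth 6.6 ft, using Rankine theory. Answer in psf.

232 psf

K_a = (1 − sin φ)/(1 + sin φ) = 0.2630.
γ' = 131.8 − 62.4 = 69.40 pcf.
Effective vertical stress at 6.6 ft: σ'_v = 95.2×5.4 + 69.40×1.20 = 597.4 psf.
σ'_h = K_a σ'_v = 0.2630 × 597.4 = 157.1 psf; u = γ_w × 1.20 = 74.88 psf.
Total σ_h = 157.1 + 74.88 = 232.0 psf.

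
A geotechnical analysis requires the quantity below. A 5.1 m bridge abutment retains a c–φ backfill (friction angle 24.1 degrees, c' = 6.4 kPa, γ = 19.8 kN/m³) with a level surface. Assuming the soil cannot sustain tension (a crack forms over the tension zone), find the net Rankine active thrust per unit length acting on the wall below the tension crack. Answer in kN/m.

70.0 kN/m

K_a = 0.4201; √K_a = 0.6482.
Tension-crack depth z_c = 2c/(γ√K_a) = 2×6.4/(19.8×0.6482) = 0.9974 m.
σ_a at base = K_a γ H − 2c√K_a = 0.4201×19.8×5.1 − 2×6.4×0.6482 = 34.13 kPa.
P_a = ½ × 34.13 × (H − z_c) = 0.5×34.13×4.103 = 70.01 kN/m.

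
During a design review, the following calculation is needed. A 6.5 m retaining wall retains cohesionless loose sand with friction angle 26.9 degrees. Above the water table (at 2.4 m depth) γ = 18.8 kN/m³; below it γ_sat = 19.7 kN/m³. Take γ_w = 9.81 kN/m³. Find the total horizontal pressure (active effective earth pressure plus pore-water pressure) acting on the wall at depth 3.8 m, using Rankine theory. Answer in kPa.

K_a = (1 − sin φ)/(1 + sin φ) = 0.3770.
γ' = 19.7 − 9.81 = 9.890 kN/m³.
Effective vertical stress at 3.8 m: σ'_v = 18.8×2.4 + 9.890×1.40 = 58.97 kPa.
σ'_h = K_a σ'_v = 0.3770 × 58.97 = 22.23 kPa; u = γ_w × 1.40 = 13.73 kPa.
Total σ_h = 22.23 + 13.73 = 35.96 kPa.

36.0 kPa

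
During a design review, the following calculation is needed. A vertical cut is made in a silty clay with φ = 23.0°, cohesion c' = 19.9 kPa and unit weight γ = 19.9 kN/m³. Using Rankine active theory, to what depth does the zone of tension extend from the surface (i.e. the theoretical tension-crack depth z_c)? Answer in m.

3.02 m

K_a = tan²(45° − 23.0°/2) = 0.4381; √K_a = 0.6619.
The active pressure is zero where K_a γ z = 2c√K_a, so z_c = 2c/(γ√K_a) = 2×19.9/(19.9×0.6619) = 3.022 m.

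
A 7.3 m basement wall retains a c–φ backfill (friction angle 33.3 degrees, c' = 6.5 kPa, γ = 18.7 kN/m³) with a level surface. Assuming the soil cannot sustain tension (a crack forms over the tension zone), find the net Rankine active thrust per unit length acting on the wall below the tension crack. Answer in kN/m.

98.4 kN/m

K_a = 0.2911; √K_a = 0.5396.
Tension-crack depth z_c = 2c/(γ√K_a) = 2×6.5/(18.7×0.5396) = 1.288 m.
σ_a at base = K_a γ H − 2c√K_a = 0.2911×18.7×7.3 − 2×6.5×0.5396 = 32.73 kPa.
P_a = ½ × 32.73 × (H − z_c) = 0.5×32.73×6.012 = 98.38 kN/m.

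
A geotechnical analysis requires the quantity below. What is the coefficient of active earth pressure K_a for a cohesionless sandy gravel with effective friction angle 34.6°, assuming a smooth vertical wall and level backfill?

K_a = tan²(45° − φ/2) = tan²(27.70°) = 0.2756.

0.276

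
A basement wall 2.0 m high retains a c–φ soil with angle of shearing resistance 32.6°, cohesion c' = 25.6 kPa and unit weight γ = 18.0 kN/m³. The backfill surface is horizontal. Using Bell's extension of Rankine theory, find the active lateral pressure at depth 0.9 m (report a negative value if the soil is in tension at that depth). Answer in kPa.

-23.2 kPa

K_a = (1 − sin φ)/(1 + sin φ) = 0.2997.
σ_a = K_a γ z − 2c√K_a = 0.2997×18.0×0.9 − 2×25.6×0.5475 = -23.18 kPa.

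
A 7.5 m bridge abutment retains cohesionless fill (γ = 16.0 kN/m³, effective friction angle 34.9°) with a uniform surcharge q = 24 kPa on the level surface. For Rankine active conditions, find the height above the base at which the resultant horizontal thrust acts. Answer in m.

2.86 m

K_a = 0.2721.
Triangular part P₁ = ½K_aγH² = 122.5 at H/3 = 2.500 m; rectangular part P₂ = K_a q H = 48.99 at H/2 = 3.750 m.
ȳ = (P₁·2.500 + P₂·3.750)/(P₁+P₂) = 2.857 m.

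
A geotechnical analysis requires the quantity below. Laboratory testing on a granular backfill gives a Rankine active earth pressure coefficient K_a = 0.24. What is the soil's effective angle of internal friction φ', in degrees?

K_a = tan²(45° − φ/2) ⇒ 45° − φ/2 = arctan(√0.24) = 26.10°.
φ = 2(45° − 26.10°) = 37.80°.

37.8°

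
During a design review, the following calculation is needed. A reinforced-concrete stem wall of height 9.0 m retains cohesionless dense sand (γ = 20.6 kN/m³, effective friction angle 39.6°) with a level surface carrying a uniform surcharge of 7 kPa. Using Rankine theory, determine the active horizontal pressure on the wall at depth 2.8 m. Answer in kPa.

K_a = (1 − sin φ)/(1 + sin φ) = 0.2214.
σ_v = γz + q = 20.6 × 2.8 + 7 = 64.68 kPa.
σ_h = K_a σ_v = 0.2214 × 64.68 = 14.32 kPa.

14.3 kPa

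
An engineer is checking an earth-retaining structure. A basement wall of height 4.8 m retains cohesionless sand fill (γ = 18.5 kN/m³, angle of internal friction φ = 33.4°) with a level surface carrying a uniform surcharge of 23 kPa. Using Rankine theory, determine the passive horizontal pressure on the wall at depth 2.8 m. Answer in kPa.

K_p = (1 + sin φ)/(1 − sin φ) = 3.449.
σ_v = γz + q = 18.5 × 2.8 + 23 = 74.80 kPa.
σ_h = K_p σ_v = 3.449 × 74.80 = 258.0 kPa.

258 kPa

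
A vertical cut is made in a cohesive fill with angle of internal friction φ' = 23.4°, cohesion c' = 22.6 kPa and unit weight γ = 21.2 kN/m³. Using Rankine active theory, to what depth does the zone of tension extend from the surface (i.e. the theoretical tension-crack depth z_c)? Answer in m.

3.25 m

K_a = tan²(45° − 23.4°/2) = 0.4315; √K_a = 0.6569.
The active pressure is zero where K_a γ z = 2c√K_a, so z_c = 2c/(γ√K_a) = 2×22.6/(21.2×0.6569) = 3.246 m.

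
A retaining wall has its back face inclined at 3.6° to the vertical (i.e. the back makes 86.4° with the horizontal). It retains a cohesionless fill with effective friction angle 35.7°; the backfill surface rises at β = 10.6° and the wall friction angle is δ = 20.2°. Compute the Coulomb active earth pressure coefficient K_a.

0.299

K_a = sin²(α+φ) / [sin²α · sin(α−δ) · (1 + √{sin(φ+δ)sin(φ−β) / (sin(α−δ)sin(α+β))})²].
With α = 86.4°, φ = 35.7°, δ = 20.2°, β = 10.6°: K_a = 0.2993.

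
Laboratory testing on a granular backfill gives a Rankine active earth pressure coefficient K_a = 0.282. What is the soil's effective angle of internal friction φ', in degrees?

K_a = tan²(45° − φ/2) ⇒ 45° − φ/2 = arctan(√0.282) = 27.97°.
φ = 2(45° − 27.97°) = 34.06°.

34.1°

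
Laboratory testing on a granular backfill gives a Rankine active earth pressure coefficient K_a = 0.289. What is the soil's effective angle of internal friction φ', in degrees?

33.5°

K_a = tan²(45° − φ/2) ⇒ 45° − φ/2 = arctan(√0.289) = 28.26°.
φ = 2(45° − 28.26°) = 33.48°.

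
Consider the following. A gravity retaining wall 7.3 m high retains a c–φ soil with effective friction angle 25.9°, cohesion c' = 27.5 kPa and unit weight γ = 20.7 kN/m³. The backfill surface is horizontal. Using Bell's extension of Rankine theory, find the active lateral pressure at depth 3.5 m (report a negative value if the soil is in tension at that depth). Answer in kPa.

-6.04 kPa

K_a = (1 − sin φ)/(1 + sin φ) = 0.3920.
σ_a = K_a γ z − 2c√K_a = 0.3920×20.7×3.5 − 2×27.5×0.6261 = -6.036 kPa.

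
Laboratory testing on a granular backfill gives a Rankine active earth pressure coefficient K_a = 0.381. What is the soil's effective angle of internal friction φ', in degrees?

26.6°

K_a = tan²(45° − φ/2) ⇒ 45° − φ/2 = arctan(√0.381) = 31.69°.
φ = 2(45° − 31.69°) = 26.63°.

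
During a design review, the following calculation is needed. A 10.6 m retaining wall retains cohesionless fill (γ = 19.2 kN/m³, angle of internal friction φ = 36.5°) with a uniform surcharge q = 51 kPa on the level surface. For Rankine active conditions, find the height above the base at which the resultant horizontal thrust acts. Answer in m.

4.12 m

K_a = 0.2541.
Triangular part P₁ = ½K_aγH² = 274.0 at H/3 = 3.533 m; rectangular part P₂ = K_a q H = 137.3 at H/2 = 5.300 m.
ȳ = (P₁·3.533 + P₂·5.300)/(P₁+P₂) = 4.123 m.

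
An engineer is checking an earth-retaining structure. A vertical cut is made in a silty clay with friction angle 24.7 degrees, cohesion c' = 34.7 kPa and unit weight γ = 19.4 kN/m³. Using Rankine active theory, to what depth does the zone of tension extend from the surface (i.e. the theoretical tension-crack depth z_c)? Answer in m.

K_a = tan²(45° − 24.7°/2) = 0.4106; √K_a = 0.6408.
The active pressure is zero where K_a γ z = 2c√K_a, so z_c = 2c/(γ√K_a) = 2×34.7/(19.4×0.6408) = 5.583 m.

5.58 m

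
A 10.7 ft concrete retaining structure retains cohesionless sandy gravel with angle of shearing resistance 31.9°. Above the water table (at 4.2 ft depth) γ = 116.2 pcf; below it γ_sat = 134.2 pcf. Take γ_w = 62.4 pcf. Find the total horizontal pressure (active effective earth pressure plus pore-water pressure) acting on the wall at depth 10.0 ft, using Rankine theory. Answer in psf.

K_a = (1 − sin φ)/(1 + sin φ) = 0.3085.
γ' = 134.2 − 62.4 = 71.80 pcf.
Effective vertical stress at 10.0 ft: σ'_v = 116.2×4.2 + 71.80×5.80 = 904.5 psf.
σ'_h = K_a σ'_v = 0.3085 × 904.5 = 279.1 psf; u = γ_w × 5.80 = 361.9 psf.
Total σ_h = 279.1 + 361.9 = 641.0 psf.

641 psf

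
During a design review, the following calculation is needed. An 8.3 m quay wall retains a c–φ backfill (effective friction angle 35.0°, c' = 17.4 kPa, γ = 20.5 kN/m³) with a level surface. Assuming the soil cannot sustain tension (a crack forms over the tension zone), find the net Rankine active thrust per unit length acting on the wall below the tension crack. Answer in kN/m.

K_a = 0.2710; √K_a = 0.5206.
Tension-crack depth z_c = 2c/(γ√K_a) = 2×17.4/(20.5×0.5206) = 3.261 m.
σ_a at base = K_a γ H − 2c√K_a = 0.2710×20.5×8.3 − 2×17.4×0.5206 = 27.99 kPa.
P_a = ½ × 27.99 × (H − z_c) = 0.5×27.99×5.039 = 70.53 kN/m.

70.5 kN/m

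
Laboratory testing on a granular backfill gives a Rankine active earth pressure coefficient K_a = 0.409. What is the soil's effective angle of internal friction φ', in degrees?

K_a = tan²(45° − φ/2) ⇒ 45° − φ/2 = arctan(√0.409) = 32.60°.
φ = 2(45° − 32.60°) = 24.80°.

24.8°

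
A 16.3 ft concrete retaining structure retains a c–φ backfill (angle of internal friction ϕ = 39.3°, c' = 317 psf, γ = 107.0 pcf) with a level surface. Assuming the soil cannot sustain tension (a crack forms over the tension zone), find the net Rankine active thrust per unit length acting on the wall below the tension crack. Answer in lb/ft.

173 lb/ft

K_a = 0.2245; √K_a = 0.4738.
Tension-crack depth z_c = 2c/(γ√K_a) = 2×317/(107.0×0.4738) = 12.51 ft.
σ_a at base = K_a γ H − 2c√K_a = 0.2245×107.0×16.3 − 2×317×0.4738 = 91.10 psf.
P_a = ½ × 91.10 × (H − z_c) = 0.5×91.10×3.793 = 172.8 lb/ft.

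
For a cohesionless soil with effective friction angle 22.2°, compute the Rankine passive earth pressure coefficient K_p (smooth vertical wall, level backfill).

2.21

K_p = (1 + sin φ)/(1 − sin φ) = tan²(45° + 22.2°/2) = 2.215.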